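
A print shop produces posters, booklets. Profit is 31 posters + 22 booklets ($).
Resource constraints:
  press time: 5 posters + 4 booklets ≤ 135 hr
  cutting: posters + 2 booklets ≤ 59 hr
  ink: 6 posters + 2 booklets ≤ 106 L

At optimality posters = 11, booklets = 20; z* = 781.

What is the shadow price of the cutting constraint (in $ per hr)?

0

Binding: press time and ink. Non-binding: cutting (8 unused).
By complementary slackness, y = 0 for the non-binding constraint.
Dual feasibility on the basic columns requires 5·y_press time + 6·y_ink = 31, 4·y_press time + 2·y_ink = 22.
Solving: y_press time = 5, y_ink = 1.
Shadow price of cutting = 0.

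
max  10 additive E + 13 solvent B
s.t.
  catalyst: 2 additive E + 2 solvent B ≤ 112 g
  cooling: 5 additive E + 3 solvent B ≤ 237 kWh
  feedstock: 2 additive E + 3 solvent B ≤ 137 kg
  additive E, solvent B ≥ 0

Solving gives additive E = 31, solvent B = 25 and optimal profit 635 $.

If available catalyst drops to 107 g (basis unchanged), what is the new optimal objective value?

Check each constraint at x*: catalyst 112/112 (tight); cooling 230/237 (slack 7); feedstock 137/137 (tight).
Slack constraints have shadow price 0 (complementary slackness).
From A_Bᵀ y = c: 2·y_catalyst + 2·y_feedstock = 10; 2·y_catalyst + 3·y_feedstock = 13.
→ y_catalyst = 2 and y_feedstock = 3.
Δz = y_catalyst·Δb = 2 × (-5) = -10, so new z* = 635 − 10 = 625.

625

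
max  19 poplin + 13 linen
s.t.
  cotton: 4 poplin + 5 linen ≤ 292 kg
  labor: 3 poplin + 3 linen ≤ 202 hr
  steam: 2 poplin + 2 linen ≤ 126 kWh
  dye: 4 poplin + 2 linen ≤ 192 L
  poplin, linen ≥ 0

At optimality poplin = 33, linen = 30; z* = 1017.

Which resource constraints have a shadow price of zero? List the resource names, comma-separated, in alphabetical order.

cotton: 282/292 (slack 10)
labor: 189/202 (slack 13)
steam: 126/126 (binding)
dye: 192/192 (binding)
By complementary slackness, a constraint with positive slack has shadow price 0 → cotton, labor.

cotton, labor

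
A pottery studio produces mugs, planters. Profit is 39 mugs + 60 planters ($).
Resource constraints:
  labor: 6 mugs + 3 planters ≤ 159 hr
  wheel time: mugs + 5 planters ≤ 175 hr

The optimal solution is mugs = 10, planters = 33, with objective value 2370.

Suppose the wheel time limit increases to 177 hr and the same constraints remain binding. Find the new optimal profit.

2388

At the optimum: labor uses 159 of 159 (binding); wheel time uses 175 of 175 (binding).
Dual feasibility on the basic columns requires 6·y_labor + 1·y_wheel time = 39, 3·y_labor + 5·y_wheel time = 60.
This yields shadow prices y_labor = 5, y_wheel time = 9.
Δz = y_wheel time·Δb = 9 × (2) = 18, so new z* = 2370 + 18 = 2388.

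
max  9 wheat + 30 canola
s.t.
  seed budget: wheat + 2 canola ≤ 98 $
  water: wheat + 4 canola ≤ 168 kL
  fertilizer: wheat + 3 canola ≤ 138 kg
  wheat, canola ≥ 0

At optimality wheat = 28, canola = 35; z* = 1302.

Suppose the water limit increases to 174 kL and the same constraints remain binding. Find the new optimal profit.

1338

Check each constraint at x*: seed budget 98/98 (tight); water 168/168 (tight); fertilizer 133/138 (slack 5).
Since fertilizer is not tight, its dual is 0.
From A_Bᵀ y = c: 1·y_seed budget + 1·y_water = 9; 2·y_seed budget + 4·y_water = 30.
→ y_seed budget = 3 and y_water = 6.
Δz = y_water·Δb = 6 × (6) = 36, so new z* = 1302 + 36 = 1338.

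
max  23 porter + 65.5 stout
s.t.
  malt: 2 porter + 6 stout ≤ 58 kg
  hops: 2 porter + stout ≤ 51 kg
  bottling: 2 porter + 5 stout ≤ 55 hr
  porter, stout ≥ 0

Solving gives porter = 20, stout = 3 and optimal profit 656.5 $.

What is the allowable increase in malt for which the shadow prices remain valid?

8

Binding constraints: malt, bottling. The basis is B = [[2,6],[2,5]] with det -2.
Per unit increase in malt, x* moves by d = (-2.5, 1).
The basis stays optimal until porter reaches 0; allowable increase = 8 kg.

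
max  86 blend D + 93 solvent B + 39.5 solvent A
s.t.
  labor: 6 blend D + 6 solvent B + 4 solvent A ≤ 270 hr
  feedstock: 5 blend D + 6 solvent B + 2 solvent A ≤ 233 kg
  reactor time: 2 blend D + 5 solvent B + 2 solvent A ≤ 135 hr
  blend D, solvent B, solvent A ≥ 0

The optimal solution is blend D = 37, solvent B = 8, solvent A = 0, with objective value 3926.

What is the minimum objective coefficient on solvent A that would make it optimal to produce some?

48

Binding: labor and feedstock. Non-binding: reactor time (21 unused).
By complementary slackness, y = 0 for the non-binding constraint.
The binding rows give the dual system: 6·y_labor + 5·y_feedstock = 86 and 6·y_labor + 6·y_feedstock = 93.
This yields shadow prices y_labor = 8.5, y_feedstock = 7.
solvent A enters the basis when its profit ≥ yᵀa₃ = 8.5·4 + 7·2 = 48.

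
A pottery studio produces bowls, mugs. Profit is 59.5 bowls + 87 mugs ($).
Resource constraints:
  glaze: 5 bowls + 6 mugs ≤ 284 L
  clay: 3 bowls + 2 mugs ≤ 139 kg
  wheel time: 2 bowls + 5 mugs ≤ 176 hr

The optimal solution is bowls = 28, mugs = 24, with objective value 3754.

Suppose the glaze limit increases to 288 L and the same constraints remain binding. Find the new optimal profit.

At the optimum: glaze uses 284 of 284 (binding); clay uses 132 of 139 (slack = 7); wheel time uses 176 of 176 (binding).
Since clay is not tight, its dual is 0.
The binding rows give the dual system: 5·y_glaze + 2·y_wheel time = 59.5 and 6·y_glaze + 5·y_wheel time = 87.
This yields shadow prices y_glaze = 9.5, y_wheel time = 6.
Δz = y_glaze·Δb = 9.5 × (4) = 38, so new z* = 3754 + 38 = 3792.

3792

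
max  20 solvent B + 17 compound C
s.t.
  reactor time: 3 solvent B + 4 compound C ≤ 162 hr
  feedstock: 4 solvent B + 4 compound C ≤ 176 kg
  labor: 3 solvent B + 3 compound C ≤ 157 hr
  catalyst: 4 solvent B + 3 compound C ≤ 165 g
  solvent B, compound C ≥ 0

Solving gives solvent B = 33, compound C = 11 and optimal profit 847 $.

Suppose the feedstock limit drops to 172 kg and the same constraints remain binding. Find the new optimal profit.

At the optimum: reactor time uses 143 of 162 (slack = 19); feedstock uses 176 of 176 (binding); labor uses 132 of 157 (slack = 25); catalyst uses 165 of 165 (binding).
By complementary slackness, y = 0 for the non-binding constraints.
The binding rows give the dual system: 4·y_feedstock + 4·y_catalyst = 20 and 4·y_feedstock + 3·y_catalyst = 17.
This yields shadow prices y_feedstock = 2, y_catalyst = 3.
Δz = y_feedstock·Δb = 2 × (-4) = -8, so new z* = 847 − 8 = 839.

839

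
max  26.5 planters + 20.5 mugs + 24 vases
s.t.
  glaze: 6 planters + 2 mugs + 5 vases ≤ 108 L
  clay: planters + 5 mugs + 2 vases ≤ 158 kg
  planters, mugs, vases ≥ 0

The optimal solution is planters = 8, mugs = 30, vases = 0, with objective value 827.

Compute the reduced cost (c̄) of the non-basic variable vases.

At the optimum: glaze uses 108 of 108 (binding); clay uses 158 of 158 (binding).
Dual feasibility on the basic columns requires 6·y_glaze + 1·y_clay = 26.5, 2·y_glaze + 5·y_clay = 20.5.
Solving: y_glaze = 4, y_clay = 2.5.
Reduced cost of vases: c₃ − yᵀa₃ = 24 − (4·5 + 2.5·2) = 24 − 25 = -1.

-1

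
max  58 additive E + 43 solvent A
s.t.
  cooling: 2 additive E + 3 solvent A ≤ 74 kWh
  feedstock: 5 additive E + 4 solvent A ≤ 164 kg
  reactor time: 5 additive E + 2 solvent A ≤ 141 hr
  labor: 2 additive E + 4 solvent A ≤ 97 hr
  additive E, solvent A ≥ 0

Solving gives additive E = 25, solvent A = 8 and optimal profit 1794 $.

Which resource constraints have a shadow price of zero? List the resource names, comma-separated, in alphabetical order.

cooling: 74/74 (binding)
feedstock: 157/164 (slack 7)
reactor time: 141/141 (binding)
labor: 82/97 (slack 15)
By complementary slackness, a constraint with positive slack has shadow price 0 → feedstock, labor.

feedstock, labor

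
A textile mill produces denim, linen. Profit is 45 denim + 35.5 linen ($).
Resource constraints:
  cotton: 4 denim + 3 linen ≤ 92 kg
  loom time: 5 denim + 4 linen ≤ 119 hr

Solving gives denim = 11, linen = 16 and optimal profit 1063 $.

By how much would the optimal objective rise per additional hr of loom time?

Check each constraint at x*: cotton 92/92 (tight); loom time 119/119 (tight).
The binding rows give the dual system: 4·y_cotton + 5·y_loom time = 45 and 3·y_cotton + 4·y_loom time = 35.5.
This yields shadow prices y_cotton = 2.5, y_loom time = 7.
Shadow price of loom time = 7.

7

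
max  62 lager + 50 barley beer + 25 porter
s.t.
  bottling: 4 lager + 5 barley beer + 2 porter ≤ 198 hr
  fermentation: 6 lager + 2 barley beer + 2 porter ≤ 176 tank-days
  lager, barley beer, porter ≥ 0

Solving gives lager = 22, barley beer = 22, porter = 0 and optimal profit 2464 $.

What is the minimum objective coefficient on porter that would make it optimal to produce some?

Check each constraint at x*: bottling 198/198 (tight); fermentation 176/176 (tight).
Dual feasibility on the basic columns requires 4·y_bottling + 6·y_fermentation = 62, 5·y_bottling + 2·y_fermentation = 50.
This yields shadow prices y_bottling = 8, y_fermentation = 5.
porter enters the basis when its profit ≥ yᵀa₃ = 8·2 + 5·2 = 26.

26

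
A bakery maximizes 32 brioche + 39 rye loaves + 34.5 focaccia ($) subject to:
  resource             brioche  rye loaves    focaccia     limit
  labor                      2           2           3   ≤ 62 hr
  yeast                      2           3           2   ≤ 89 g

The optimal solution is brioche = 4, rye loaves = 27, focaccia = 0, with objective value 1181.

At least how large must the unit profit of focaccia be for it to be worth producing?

At the optimum: labor uses 62 of 62 (binding); yeast uses 89 of 89 (binding).
The binding rows give the dual system: 2·y_labor + 2·y_yeast = 32 and 2·y_labor + 3·y_yeast = 39.
This yields shadow prices y_labor = 9, y_yeast = 7.
focaccia enters the basis when its profit ≥ yᵀa₃ = 9·3 + 7·2 = 41.

41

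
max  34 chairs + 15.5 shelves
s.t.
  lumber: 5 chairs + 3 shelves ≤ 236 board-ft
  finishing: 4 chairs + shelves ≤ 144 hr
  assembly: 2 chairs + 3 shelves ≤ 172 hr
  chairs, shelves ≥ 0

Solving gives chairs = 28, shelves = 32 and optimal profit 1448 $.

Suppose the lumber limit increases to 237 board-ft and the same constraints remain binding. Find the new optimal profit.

1452

Check each constraint at x*: lumber 236/236 (tight); finishing 144/144 (tight); assembly 152/172 (slack 20).
By complementary slackness, y = 0 for the non-binding constraint.
Dual feasibility on the basic columns requires 5·y_lumber + 4·y_finishing = 34, 3·y_lumber + 1·y_finishing = 15.5.
Solving: y_lumber = 4, y_finishing = 3.5.
Δz = y_lumber·Δb = 4 × (1) = 4, so new z* = 1448 + 4 = 1452.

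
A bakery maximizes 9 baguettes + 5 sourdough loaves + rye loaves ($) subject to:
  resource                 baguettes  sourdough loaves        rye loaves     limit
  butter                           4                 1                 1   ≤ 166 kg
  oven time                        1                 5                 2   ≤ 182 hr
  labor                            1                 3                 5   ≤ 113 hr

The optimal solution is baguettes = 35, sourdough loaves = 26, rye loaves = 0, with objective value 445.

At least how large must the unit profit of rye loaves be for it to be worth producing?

At the optimum: butter uses 166 of 166 (binding); oven time uses 165 of 182 (slack = 17); labor uses 113 of 113 (binding).
Slack constraints have shadow price 0 (complementary slackness).
From A_Bᵀ y = c: 4·y_butter + 1·y_labor = 9; 1·y_butter + 3·y_labor = 5.
→ y_butter = 2 and y_labor = 1.
rye loaves enters the basis when its profit ≥ yᵀa₃ = 2·1 + 1·5 = 7.

7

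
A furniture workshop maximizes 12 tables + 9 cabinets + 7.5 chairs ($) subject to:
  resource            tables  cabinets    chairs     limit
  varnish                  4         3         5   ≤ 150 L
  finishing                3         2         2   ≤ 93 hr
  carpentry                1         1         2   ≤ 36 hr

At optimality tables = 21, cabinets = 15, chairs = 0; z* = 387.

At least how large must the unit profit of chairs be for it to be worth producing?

12

At the optimum: varnish uses 129 of 150 (slack = 21); finishing uses 93 of 93 (binding); carpentry uses 36 of 36 (binding).
By complementary slackness, y = 0 for the non-binding constraint.
From A_Bᵀ y = c: 3·y_finishing + 1·y_carpentry = 12; 2·y_finishing + 1·y_carpentry = 9.
Solving: y_finishing = 3, y_carpentry = 3.
chairs enters the basis when its profit ≥ yᵀa₃ = 3·2 + 3·2 = 12.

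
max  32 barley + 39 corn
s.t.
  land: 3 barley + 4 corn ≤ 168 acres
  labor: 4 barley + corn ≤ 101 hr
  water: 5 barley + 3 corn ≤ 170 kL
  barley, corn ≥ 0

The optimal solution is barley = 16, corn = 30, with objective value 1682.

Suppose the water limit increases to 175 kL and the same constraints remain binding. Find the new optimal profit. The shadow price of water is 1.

Δb = 5, so new z* = 1682 + (1)·(5) = 1682 + 5 = 1687.

1687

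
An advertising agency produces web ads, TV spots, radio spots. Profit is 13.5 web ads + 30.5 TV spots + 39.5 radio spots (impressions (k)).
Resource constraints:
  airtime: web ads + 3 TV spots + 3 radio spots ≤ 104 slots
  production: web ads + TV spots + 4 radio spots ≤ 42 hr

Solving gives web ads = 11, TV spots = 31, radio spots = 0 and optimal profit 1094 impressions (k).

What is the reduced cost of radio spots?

-6

Both airtime and production are binding at x*.
From A_Bᵀ y = c: 1·y_airtime + 1·y_production = 13.5; 3·y_airtime + 1·y_production = 30.5.
This yields shadow prices y_airtime = 8.5, y_production = 5.
Reduced cost of radio spots: c₃ − yᵀa₃ = 39.5 − (8.5·3 + 5·4) = 39.5 − 45.5 = -6.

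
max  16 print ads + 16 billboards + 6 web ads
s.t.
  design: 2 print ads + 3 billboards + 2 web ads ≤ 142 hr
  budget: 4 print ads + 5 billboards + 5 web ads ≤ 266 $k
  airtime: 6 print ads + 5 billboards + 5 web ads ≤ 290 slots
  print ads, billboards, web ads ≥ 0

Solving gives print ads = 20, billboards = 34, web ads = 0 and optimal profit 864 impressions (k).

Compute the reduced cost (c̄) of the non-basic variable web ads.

Binding: design and airtime. Non-binding: budget (16 unused).
By complementary slackness, y = 0 for the non-binding constraint.
Dual feasibility on the basic columns requires 2·y_design + 6·y_airtime = 16, 3·y_design + 5·y_airtime = 16.
→ y_design = 2 and y_airtime = 2.
Reduced cost of web ads: c₃ − yᵀa₃ = 6 − (2·2 + 2·5) = 6 − 14 = -8.

-8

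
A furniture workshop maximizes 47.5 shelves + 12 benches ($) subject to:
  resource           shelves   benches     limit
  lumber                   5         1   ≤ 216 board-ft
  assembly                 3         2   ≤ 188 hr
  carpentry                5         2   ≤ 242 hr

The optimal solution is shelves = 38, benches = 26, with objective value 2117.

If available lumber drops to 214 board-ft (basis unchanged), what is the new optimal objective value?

2103

At the optimum: lumber uses 216 of 216 (binding); assembly uses 166 of 188 (slack = 22); carpentry uses 242 of 242 (binding).
Since assembly is not tight, its dual is 0.
From A_Bᵀ y = c: 5·y_lumber + 5·y_carpentry = 47.5; 1·y_lumber + 2·y_carpentry = 12.
This yields shadow prices y_lumber = 7, y_carpentry = 2.5.
Δz = y_lumber·Δb = 7 × (-2) = -14, so new z* = 2117 − 14 = 2103.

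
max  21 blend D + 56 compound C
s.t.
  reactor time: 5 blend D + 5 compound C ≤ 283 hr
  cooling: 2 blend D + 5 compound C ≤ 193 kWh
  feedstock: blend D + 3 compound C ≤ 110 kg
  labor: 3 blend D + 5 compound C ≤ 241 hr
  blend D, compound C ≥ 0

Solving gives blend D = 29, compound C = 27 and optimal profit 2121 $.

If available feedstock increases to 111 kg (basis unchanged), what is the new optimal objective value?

2128

Check each constraint at x*: reactor time 280/283 (slack 3); cooling 193/193 (tight); feedstock 110/110 (tight); labor 222/241 (slack 19).
Since reactor time, labor are not tight, their duals are 0.
Dual feasibility on the basic columns requires 2·y_cooling + 1·y_feedstock = 21, 5·y_cooling + 3·y_feedstock = 56.
Solving: y_cooling = 7, y_feedstock = 7.
Δz = y_feedstock·Δb = 7 × (1) = 7, so new z* = 2121 + 7 = 2128.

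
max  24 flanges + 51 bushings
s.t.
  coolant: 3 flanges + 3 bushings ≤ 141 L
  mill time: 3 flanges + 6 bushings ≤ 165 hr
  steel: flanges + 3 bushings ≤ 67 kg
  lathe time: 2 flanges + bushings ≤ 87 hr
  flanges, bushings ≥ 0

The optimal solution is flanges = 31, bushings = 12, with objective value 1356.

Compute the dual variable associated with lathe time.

Binding: mill time and steel. Non-binding: coolant (12 unused), lathe time (13 unused).
Since coolant, lathe time are not tight, their duals are 0.
The binding rows give the dual system: 3·y_mill time + 1·y_steel = 24 and 6·y_mill time + 3·y_steel = 51.
This yields shadow prices y_mill time = 7, y_steel = 3.
Shadow price of lathe time = 0.

0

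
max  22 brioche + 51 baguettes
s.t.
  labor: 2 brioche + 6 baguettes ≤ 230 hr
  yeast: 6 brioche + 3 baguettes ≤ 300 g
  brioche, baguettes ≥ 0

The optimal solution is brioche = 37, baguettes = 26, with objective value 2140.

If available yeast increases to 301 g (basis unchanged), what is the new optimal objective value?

At the optimum: labor uses 230 of 230 (binding); yeast uses 300 of 300 (binding).
Dual feasibility on the basic columns requires 2·y_labor + 6·y_yeast = 22, 6·y_labor + 3·y_yeast = 51.
→ y_labor = 8 and y_yeast = 1.
Δz = y_yeast·Δb = 1 × (1) = 1, so new z* = 2140 + 1 = 2141.

2141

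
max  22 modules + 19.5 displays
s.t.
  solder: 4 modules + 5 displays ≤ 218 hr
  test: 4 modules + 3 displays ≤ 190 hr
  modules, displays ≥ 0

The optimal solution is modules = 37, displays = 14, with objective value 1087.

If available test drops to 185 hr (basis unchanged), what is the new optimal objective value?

Check each constraint at x*: solder 218/218 (tight); test 190/190 (tight).
Dual feasibility on the basic columns requires 4·y_solder + 4·y_test = 22, 5·y_solder + 3·y_test = 19.5.
Solving: y_solder = 1.5, y_test = 4.
Δz = y_test·Δb = 4 × (-5) = -20, so new z* = 1087 − 20 = 1067.

1067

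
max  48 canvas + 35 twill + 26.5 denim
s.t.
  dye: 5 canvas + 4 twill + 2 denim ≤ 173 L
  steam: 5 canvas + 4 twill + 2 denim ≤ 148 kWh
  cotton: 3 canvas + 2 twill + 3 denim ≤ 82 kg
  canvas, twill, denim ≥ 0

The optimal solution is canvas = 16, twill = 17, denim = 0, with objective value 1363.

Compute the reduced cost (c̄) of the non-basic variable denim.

At the optimum: dye uses 148 of 173 (slack = 25); steam uses 148 of 148 (binding); cotton uses 82 of 82 (binding).
By complementary slackness, y = 0 for the non-binding constraint.
The binding rows give the dual system: 5·y_steam + 3·y_cotton = 48 and 4·y_steam + 2·y_cotton = 35.
→ y_steam = 4.5 and y_cotton = 8.5.
Reduced cost of denim: c₃ − yᵀa₃ = 26.5 − (4.5·2 + 8.5·3) = 26.5 − 34.5 = -8.

-8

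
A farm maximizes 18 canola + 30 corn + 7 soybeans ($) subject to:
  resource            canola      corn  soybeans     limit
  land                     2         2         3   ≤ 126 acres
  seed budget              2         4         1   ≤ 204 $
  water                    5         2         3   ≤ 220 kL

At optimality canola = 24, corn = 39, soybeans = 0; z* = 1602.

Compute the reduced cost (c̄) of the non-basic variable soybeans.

-8

Check each constraint at x*: land 126/126 (tight); seed budget 204/204 (tight); water 198/220 (slack 22).
By complementary slackness, y = 0 for the non-binding constraint.
The binding rows give the dual system: 2·y_land + 2·y_seed budget = 18 and 2·y_land + 4·y_seed budget = 30.
This yields shadow prices y_land = 3, y_seed budget = 6.
Reduced cost of soybeans: c₃ − yᵀa₃ = 7 − (3·3 + 6·1) = 7 − 15 = -8.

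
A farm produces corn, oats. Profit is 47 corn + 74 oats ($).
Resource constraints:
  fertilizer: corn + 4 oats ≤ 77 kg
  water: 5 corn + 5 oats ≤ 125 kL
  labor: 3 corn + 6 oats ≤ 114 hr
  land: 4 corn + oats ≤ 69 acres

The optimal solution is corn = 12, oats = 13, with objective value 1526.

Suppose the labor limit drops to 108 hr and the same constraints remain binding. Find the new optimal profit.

1472

Check each constraint at x*: fertilizer 64/77 (slack 13); water 125/125 (tight); labor 114/114 (tight); land 61/69 (slack 8).
Slack constraints have shadow price 0 (complementary slackness).
From A_Bᵀ y = c: 5·y_water + 3·y_labor = 47; 5·y_water + 6·y_labor = 74.
Solving: y_water = 4, y_labor = 9.
Δz = y_labor·Δb = 9 × (-6) = -54, so new z* = 1526 − 54 = 1472.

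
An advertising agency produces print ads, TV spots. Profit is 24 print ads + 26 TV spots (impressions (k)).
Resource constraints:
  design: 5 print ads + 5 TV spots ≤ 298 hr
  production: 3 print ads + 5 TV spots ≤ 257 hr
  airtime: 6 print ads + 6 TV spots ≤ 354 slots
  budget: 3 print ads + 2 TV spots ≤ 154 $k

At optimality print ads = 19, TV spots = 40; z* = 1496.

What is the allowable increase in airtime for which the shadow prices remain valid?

3.6

Binding constraints: production, airtime. The basis is B = [[3,5],[6,6]] with det -12.
Per unit increase in airtime, x* moves by d = (0.4167, -0.25).
The basis stays optimal until design becomes binding; allowable increase = 3.6 slots.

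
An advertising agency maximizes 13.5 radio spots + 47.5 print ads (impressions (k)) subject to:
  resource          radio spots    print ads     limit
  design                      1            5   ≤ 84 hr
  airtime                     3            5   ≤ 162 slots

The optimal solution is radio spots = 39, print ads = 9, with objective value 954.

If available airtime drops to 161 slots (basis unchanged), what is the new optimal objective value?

Check each constraint at x*: design 84/84 (tight); airtime 162/162 (tight).
The binding rows give the dual system: 1·y_design + 3·y_airtime = 13.5 and 5·y_design + 5·y_airtime = 47.5.
→ y_design = 7.5 and y_airtime = 2.
Δz = y_airtime·Δb = 2 × (-1) = -2, so new z* = 954 − 2 = 952.

952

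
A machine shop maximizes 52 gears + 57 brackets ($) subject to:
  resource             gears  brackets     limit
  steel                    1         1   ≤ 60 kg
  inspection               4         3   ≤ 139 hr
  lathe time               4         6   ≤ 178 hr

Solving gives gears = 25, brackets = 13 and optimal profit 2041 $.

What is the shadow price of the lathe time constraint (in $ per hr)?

6

At the optimum: steel uses 38 of 60 (slack = 22); inspection uses 139 of 139 (binding); lathe time uses 178 of 178 (binding).
Since steel is not tight, its dual is 0.
From A_Bᵀ y = c: 4·y_inspection + 4·y_lathe time = 52; 3·y_inspection + 6·y_lathe time = 57.
This yields shadow prices y_inspection = 7, y_lathe time = 6.
Shadow price of lathe time = 6.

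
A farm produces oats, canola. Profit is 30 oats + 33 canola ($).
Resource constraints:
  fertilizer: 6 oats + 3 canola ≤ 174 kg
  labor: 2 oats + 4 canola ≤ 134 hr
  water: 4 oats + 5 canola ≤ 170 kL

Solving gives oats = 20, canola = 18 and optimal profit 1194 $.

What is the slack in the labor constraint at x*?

labor used = 2·20 + 4·18 = 112; slack = 134 − 112 = 22.

22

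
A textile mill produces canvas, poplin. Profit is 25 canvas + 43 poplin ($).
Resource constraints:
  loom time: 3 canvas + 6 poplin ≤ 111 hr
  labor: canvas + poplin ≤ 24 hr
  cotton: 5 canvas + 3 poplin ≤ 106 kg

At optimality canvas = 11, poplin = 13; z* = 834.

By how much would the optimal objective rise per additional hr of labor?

7

Check each constraint at x*: loom time 111/111 (tight); labor 24/24 (tight); cotton 94/106 (slack 12).
Since cotton is not tight, its dual is 0.
Dual feasibility on the basic columns requires 3·y_loom time + 1·y_labor = 25, 6·y_loom time + 1·y_labor = 43.
→ y_loom time = 6 and y_labor = 7.
Shadow price of labor = 7.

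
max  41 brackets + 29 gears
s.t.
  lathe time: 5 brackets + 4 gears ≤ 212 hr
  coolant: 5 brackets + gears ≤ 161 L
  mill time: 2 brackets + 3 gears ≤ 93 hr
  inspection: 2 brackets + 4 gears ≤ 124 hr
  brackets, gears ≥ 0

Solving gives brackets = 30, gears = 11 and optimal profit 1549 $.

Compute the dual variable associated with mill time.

8

Check each constraint at x*: lathe time 194/212 (slack 18); coolant 161/161 (tight); mill time 93/93 (tight); inspection 104/124 (slack 20).
By complementary slackness, y = 0 for the non-binding constraints.
Dual feasibility on the basic columns requires 5·y_coolant + 2·y_mill time = 41, 1·y_coolant + 3·y_mill time = 29.
→ y_coolant = 5 and y_mill time = 8.
Shadow price of mill time = 8.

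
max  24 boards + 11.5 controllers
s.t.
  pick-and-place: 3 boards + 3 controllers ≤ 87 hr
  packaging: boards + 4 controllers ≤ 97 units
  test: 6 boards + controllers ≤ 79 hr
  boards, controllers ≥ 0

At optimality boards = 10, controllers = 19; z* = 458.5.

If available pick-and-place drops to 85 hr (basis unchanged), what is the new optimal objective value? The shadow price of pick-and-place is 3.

452.5

Δb = -2, so new z* = 458.5 + (3)·(-2) = 458.5 − 6 = 452.5.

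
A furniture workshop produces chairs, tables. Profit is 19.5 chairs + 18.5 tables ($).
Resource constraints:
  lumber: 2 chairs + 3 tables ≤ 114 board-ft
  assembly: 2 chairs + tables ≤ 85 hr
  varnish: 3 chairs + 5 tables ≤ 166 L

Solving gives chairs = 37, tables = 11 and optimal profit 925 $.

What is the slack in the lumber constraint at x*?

7

lumber used = 2·37 + 3·11 = 107; slack = 114 − 107 = 7.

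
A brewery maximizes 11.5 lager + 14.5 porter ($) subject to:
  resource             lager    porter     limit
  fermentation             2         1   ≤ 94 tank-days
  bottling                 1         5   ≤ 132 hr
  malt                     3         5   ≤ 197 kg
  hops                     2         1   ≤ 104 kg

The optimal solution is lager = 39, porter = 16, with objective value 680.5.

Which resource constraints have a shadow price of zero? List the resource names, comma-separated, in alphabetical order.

bottling, hops

fermentation: 94/94 (binding)
bottling: 119/132 (slack 13)
malt: 197/197 (binding)
hops: 94/104 (slack 10)
By complementary slackness, a constraint with positive slack has shadow price 0 → bottling, hops.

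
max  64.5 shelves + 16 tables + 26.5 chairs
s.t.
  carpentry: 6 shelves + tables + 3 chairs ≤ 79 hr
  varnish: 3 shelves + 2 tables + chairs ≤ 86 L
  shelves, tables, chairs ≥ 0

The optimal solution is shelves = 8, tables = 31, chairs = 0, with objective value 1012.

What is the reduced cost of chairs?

Check each constraint at x*: carpentry 79/79 (tight); varnish 86/86 (tight).
The binding rows give the dual system: 6·y_carpentry + 3·y_varnish = 64.5 and 1·y_carpentry + 2·y_varnish = 16.
→ y_carpentry = 9 and y_varnish = 3.5.
Reduced cost of chairs: c₃ − yᵀa₃ = 26.5 − (9·3 + 3.5·1) = 26.5 − 30.5 = -4.

-4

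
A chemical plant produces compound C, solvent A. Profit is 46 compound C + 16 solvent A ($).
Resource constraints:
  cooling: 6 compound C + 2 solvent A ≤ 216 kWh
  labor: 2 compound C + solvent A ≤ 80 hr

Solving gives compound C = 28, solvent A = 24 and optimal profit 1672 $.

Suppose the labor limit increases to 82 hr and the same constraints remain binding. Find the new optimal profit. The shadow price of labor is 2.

1676

Δb = 2, so new z* = 1672 + (2)·(2) = 1672 + 4 = 1676.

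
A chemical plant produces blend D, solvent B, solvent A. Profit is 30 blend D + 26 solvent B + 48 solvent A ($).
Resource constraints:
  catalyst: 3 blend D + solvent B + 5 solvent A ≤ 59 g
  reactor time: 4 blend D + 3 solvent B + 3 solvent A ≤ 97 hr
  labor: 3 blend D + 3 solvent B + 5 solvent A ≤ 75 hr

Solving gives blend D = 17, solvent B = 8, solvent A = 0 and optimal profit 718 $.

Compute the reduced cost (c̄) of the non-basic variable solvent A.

-2

At the optimum: catalyst uses 59 of 59 (binding); reactor time uses 92 of 97 (slack = 5); labor uses 75 of 75 (binding).
Slack constraints have shadow price 0 (complementary slackness).
Dual feasibility on the basic columns requires 3·y_catalyst + 3·y_labor = 30, 1·y_catalyst + 3·y_labor = 26.
→ y_catalyst = 2 and y_labor = 8.
Reduced cost of solvent A: c₃ − yᵀa₃ = 48 − (2·5 + 8·5) = 48 − 50 = -2.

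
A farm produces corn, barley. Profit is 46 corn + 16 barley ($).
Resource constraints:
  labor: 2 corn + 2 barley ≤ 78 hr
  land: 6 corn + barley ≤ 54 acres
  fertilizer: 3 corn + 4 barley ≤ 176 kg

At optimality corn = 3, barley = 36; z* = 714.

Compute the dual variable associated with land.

6

Binding: labor and land. Non-binding: fertilizer (23 unused).
By complementary slackness, y = 0 for the non-binding constraint.
From A_Bᵀ y = c: 2·y_labor + 6·y_land = 46; 2·y_labor + 1·y_land = 16.
This yields shadow prices y_labor = 5, y_land = 6.
Shadow price of land = 6.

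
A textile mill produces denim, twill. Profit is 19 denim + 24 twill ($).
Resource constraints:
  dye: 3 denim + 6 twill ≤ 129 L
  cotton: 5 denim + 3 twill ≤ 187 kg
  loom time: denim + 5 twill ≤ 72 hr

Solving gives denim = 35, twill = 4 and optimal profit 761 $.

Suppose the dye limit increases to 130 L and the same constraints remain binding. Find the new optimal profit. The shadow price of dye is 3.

Δb = 1, so new z* = 761 + (3)·(1) = 761 + 3 = 764.

764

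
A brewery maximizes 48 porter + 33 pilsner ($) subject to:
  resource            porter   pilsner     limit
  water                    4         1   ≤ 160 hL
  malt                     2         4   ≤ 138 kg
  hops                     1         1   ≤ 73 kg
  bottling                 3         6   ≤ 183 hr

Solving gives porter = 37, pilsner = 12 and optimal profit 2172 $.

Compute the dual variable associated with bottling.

Check each constraint at x*: water 160/160 (tight); malt 122/138 (slack 16); hops 49/73 (slack 24); bottling 183/183 (tight).
Since malt, hops are not tight, their duals are 0.
From A_Bᵀ y = c: 4·y_water + 3·y_bottling = 48; 1·y_water + 6·y_bottling = 33.
→ y_water = 9 and y_bottling = 4.
Shadow price of bottling = 4.

4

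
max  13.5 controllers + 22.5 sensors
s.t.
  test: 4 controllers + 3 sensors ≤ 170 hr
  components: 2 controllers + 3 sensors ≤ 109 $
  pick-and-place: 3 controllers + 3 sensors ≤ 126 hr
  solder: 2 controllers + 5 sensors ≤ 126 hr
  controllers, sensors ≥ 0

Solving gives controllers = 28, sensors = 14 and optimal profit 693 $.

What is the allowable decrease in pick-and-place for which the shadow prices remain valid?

50.4

Binding constraints: pick-and-place, solder. The basis is B = [[3,3],[2,5]] with det 9.
Per unit decrease in pick-and-place, x* moves by d = (-0.5556, 0.2222).
The basis stays optimal until controllers reaches 0; allowable decrease = 50.4 hr.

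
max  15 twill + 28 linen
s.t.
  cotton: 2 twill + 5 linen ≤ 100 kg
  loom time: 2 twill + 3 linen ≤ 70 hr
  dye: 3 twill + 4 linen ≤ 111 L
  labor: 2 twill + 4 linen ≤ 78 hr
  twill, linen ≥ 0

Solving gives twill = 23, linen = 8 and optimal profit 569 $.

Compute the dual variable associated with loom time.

Check each constraint at x*: cotton 86/100 (slack 14); loom time 70/70 (tight); dye 101/111 (slack 10); labor 78/78 (tight).
By complementary slackness, y = 0 for the non-binding constraints.
From A_Bᵀ y = c: 2·y_loom time + 2·y_labor = 15; 3·y_loom time + 4·y_labor = 28.
Solving: y_loom time = 2, y_labor = 5.5.
Shadow price of loom time = 2.

2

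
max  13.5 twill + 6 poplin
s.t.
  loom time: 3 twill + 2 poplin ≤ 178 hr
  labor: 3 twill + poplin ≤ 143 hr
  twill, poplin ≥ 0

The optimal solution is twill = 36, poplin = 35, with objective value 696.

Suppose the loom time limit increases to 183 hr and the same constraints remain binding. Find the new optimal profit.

Check each constraint at x*: loom time 178/178 (tight); labor 143/143 (tight).
Dual feasibility on the basic columns requires 3·y_loom time + 3·y_labor = 13.5, 2·y_loom time + 1·y_labor = 6.
This yields shadow prices y_loom time = 1.5, y_labor = 3.
Δz = y_loom time·Δb = 1.5 × (5) = 7.5, so new z* = 696 + 7.5 = 703.5.

703.5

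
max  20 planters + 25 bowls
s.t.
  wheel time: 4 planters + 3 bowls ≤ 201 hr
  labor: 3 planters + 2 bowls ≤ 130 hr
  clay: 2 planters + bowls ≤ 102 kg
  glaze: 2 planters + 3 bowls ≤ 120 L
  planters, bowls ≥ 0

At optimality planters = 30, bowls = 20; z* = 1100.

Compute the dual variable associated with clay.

0

At the optimum: wheel time uses 180 of 201 (slack = 21); labor uses 130 of 130 (binding); clay uses 80 of 102 (slack = 22); glaze uses 120 of 120 (binding).
By complementary slackness, y = 0 for the non-binding constraints.
From A_Bᵀ y = c: 3·y_labor + 2·y_glaze = 20; 2·y_labor + 3·y_glaze = 25.
Solving: y_labor = 2, y_glaze = 7.
Shadow price of clay = 0.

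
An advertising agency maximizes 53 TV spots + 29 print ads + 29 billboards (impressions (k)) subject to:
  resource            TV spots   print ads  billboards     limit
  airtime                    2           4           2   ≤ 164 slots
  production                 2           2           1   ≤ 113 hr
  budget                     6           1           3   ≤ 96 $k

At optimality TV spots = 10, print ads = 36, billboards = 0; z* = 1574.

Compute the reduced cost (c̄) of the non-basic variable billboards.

-3

Check each constraint at x*: airtime 164/164 (tight); production 92/113 (slack 21); budget 96/96 (tight).
Slack constraints have shadow price 0 (complementary slackness).
The binding rows give the dual system: 2·y_airtime + 6·y_budget = 53 and 4·y_airtime + 1·y_budget = 29.
Solving: y_airtime = 5.5, y_budget = 7.
Reduced cost of billboards: c₃ − yᵀa₃ = 29 − (5.5·2 + 7·3) = 29 − 32 = -3.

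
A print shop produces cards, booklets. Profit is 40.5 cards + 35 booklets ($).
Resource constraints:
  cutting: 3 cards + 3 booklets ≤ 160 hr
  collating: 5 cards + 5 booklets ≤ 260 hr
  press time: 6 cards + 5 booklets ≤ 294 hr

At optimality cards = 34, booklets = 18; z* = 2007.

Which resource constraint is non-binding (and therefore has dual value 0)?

cutting

cutting: 156/160 (slack 4)
collating: 260/260 (binding)
press time: 294/294 (binding)
By complementary slackness, a constraint with positive slack has shadow price 0 → cutting.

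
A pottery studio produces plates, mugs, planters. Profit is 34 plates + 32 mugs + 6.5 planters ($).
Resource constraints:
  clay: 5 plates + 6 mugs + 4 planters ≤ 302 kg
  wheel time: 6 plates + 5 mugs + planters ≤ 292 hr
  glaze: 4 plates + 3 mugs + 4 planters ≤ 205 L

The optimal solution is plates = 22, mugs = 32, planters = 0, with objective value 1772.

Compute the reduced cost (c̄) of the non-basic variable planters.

At the optimum: clay uses 302 of 302 (binding); wheel time uses 292 of 292 (binding); glaze uses 184 of 205 (slack = 21).
Slack constraints have shadow price 0 (complementary slackness).
The binding rows give the dual system: 5·y_clay + 6·y_wheel time = 34 and 6·y_clay + 5·y_wheel time = 32.
This yields shadow prices y_clay = 2, y_wheel time = 4.
Reduced cost of planters: c₃ − yᵀa₃ = 6.5 − (2·4 + 4·1) = 6.5 − 12 = -5.5.

-5.5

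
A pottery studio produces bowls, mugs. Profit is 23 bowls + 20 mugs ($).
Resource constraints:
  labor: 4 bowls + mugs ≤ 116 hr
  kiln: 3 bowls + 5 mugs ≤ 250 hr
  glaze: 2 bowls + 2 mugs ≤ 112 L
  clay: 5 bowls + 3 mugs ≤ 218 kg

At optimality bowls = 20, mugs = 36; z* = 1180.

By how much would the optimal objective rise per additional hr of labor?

Binding: labor and glaze. Non-binding: kiln (10 unused), clay (10 unused).
By complementary slackness, y = 0 for the non-binding constraints.
From A_Bᵀ y = c: 4·y_labor + 2·y_glaze = 23; 1·y_labor + 2·y_glaze = 20.
Solving: y_labor = 1, y_glaze = 9.5.
Shadow price of labor = 1.

1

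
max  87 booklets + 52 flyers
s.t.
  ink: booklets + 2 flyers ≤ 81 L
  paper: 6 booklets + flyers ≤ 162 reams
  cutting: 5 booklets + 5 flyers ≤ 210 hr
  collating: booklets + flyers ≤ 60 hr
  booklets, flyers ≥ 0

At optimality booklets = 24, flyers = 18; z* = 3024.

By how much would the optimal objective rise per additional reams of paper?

7

At the optimum: ink uses 60 of 81 (slack = 21); paper uses 162 of 162 (binding); cutting uses 210 of 210 (binding); collating uses 42 of 60 (slack = 18).
Since ink, collating are not tight, their duals are 0.
The binding rows give the dual system: 6·y_paper + 5·y_cutting = 87 and 1·y_paper + 5·y_cutting = 52.
This yields shadow prices y_paper = 7, y_cutting = 9.
Shadow price of paper = 7.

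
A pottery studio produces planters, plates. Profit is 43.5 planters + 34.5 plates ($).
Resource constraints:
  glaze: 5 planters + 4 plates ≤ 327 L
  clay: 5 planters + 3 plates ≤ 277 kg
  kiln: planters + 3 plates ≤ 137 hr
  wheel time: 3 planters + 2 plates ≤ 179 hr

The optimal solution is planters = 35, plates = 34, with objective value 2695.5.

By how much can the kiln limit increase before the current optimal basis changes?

Binding constraints: clay, kiln. The basis is B = [[5,3],[1,3]] with det 12.
Per unit increase in kiln, x* moves by d = (-0.25, 0.4167).
The basis stays optimal until glaze becomes binding; allowable increase = 38.4 hr.

38.4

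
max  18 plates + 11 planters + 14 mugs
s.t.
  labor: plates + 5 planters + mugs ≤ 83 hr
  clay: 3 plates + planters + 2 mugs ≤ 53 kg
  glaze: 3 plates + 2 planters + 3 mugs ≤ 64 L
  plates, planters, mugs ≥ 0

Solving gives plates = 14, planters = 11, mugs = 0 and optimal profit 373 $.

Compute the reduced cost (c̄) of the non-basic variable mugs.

-3

Check each constraint at x*: labor 69/83 (slack 14); clay 53/53 (tight); glaze 64/64 (tight).
Since labor is not tight, its dual is 0.
From A_Bᵀ y = c: 3·y_clay + 3·y_glaze = 18; 1·y_clay + 2·y_glaze = 11.
This yields shadow prices y_clay = 1, y_glaze = 5.
Reduced cost of mugs: c₃ − yᵀa₃ = 14 − (1·2 + 5·3) = 14 − 17 = -3.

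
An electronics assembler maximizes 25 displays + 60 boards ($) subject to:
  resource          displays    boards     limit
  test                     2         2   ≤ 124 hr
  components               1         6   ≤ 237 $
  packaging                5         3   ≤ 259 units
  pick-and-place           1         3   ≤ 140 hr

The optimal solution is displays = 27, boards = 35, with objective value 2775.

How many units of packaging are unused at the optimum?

packaging used = 5·27 + 3·35 = 240; slack = 259 − 240 = 19.

19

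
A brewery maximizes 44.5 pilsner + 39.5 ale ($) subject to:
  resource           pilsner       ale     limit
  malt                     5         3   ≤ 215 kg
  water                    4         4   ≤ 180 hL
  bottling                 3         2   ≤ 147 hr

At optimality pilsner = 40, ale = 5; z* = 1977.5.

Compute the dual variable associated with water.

8

Check each constraint at x*: malt 215/215 (tight); water 180/180 (tight); bottling 130/147 (slack 17).
Slack constraints have shadow price 0 (complementary slackness).
The binding rows give the dual system: 5·y_malt + 4·y_water = 44.5 and 3·y_malt + 4·y_water = 39.5.
This yields shadow prices y_malt = 2.5, y_water = 8.
Shadow price of water = 8.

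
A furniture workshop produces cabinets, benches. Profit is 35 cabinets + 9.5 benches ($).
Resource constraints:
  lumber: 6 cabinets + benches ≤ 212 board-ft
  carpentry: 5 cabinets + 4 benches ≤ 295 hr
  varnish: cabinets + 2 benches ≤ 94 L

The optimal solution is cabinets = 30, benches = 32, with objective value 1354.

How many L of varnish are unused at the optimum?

varnish used = 1·30 + 2·32 = 94; slack = 94 − 94 = 0.

0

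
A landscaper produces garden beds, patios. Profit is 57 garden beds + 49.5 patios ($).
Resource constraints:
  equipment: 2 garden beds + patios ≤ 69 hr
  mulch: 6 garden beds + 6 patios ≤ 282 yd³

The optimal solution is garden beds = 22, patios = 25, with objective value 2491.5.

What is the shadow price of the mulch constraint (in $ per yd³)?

7

Both equipment and mulch are binding at x*.
The binding rows give the dual system: 2·y_equipment + 6·y_mulch = 57 and 1·y_equipment + 6·y_mulch = 49.5.
Solving: y_equipment = 7.5, y_mulch = 7.
Shadow price of mulch = 7.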